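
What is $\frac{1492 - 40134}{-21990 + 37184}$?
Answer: $- \frac{19321}{7597} \approx -2.5432$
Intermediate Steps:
$\frac{1492 - 40134}{-21990 + 37184} = - \frac{38642}{15194} = \left(-38642\right) \frac{1}{15194} = - \frac{19321}{7597}$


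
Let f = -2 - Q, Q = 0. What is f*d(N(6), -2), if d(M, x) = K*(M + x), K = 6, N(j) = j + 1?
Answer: -60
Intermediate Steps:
N(j) = 1 + j
f = -2 (f = -2 - 1*0 = -2 + 0 = -2)
d(M, x) = 6*M + 6*x (d(M, x) = 6*(M + x) = 6*M + 6*x)
f*d(N(6), -2) = -2*(6*(1 + 6) + 6*(-2)) = -2*(6*7 - 12) = -2*(42 - 12) = -2*30 = -60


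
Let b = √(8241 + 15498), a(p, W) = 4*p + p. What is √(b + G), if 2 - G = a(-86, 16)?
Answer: √(432 + √23739) ≈ 24.209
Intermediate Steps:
a(p, W) = 5*p
G = 432 (G = 2 - 5*(-86) = 2 - 1*(-430) = 2 + 430 = 432)
b = √23739 ≈ 154.07
√(b + G) = √(√23739 + 432) = √(432 + √23739)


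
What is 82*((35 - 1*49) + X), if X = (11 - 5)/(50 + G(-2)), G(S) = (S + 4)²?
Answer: -10250/9 ≈ -1138.9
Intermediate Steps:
G(S) = (4 + S)²
X = ⅑ (X = (11 - 5)/(50 + (4 - 2)²) = 6/(50 + 2²) = 6/(50 + 4) = 6/54 = 6*(1/54) = ⅑ ≈ 0.11111)
82*((35 - 1*49) + X) = 82*((35 - 1*49) + ⅑) = 82*((35 - 49) + ⅑) = 82*(-14 + ⅑) = 82*(-125/9) = -10250/9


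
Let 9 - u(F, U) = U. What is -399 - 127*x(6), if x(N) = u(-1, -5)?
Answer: -2177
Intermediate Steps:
u(F, U) = 9 - U
x(N) = 14 (x(N) = 9 - 1*(-5) = 9 + 5 = 14)
-399 - 127*x(6) = -399 - 127*14 = -399 - 1778 = -2177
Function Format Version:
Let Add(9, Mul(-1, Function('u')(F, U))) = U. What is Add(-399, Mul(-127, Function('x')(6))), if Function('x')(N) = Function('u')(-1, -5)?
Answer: -2177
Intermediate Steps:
Function('u')(F, U) = Add(9, Mul(-1, U))
Function('x')(N) = 14 (Function('x')(N) = Add(9, Mul(-1, -5)) = Add(9, 5) = 14)
Add(-399, Mul(-127, Function('x')(6))) = Add(-399, Mul(-127, 14)) = Add(-399, -1778) = -2177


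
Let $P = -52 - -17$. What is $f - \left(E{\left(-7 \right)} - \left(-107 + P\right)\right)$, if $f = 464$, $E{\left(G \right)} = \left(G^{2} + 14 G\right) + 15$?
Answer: $356$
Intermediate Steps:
$P = -35$ ($P = -52 + 17 = -35$)
$E{\left(G \right)} = 15 + G^{2} + 14 G$
$f - \left(E{\left(-7 \right)} - \left(-107 + P\right)\right) = 464 - \left(\left(15 + \left(-7\right)^{2} + 14 \left(-7\right)\right) - \left(-107 - 35\right)\right) = 464 - \left(\left(15 + 49 - 98\right) - -142\right) = 464 - \left(-34 + 142\right) = 464 - 108 = 356$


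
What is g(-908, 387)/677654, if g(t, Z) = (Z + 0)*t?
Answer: -175698/338827 ≈ -0.51855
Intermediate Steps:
g(t, Z) = Z*t
g(-908, 387)/677654 = (387*(-908))/677654 = -351396*1/677654 = -175698/338827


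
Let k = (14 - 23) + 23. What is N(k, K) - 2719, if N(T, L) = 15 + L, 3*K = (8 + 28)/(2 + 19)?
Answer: -18924/7 ≈ -2703.4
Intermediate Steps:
K = 4/7 (K = ((8 + 28)/(2 + 19))/3 = (36/21)/3 = (36*(1/21))/3 = (⅓)*(12/7) = 4/7 ≈ 0.57143)
k = 14 (k = -9 + 23 = 14)
N(k, K) - 2719 = (15 + 4/7) - 2719 = 109/7 - 2719 = -18924/7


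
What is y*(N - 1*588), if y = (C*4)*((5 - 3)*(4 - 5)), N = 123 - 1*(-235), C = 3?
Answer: 5520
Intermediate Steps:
N = 358 (N = 123 + 235 = 358)
y = -24 (y = (3*4)*((5 - 3)*(4 - 5)) = 12*(2*(-1)) = 12*(-2) = -24)
y*(N - 1*588) = -24*(358 - 1*588) = -24*(358 - 588) = -24*(-230) = 5520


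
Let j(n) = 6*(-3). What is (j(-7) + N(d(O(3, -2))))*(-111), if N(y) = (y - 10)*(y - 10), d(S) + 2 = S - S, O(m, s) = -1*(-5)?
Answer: -13986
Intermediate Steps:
O(m, s) = 5
j(n) = -18
d(S) = -2 (d(S) = -2 + (S - S) = -2 + 0 = -2)
N(y) = (-10 + y)**2 (N(y) = (-10 + y)*(-10 + y) = (-10 + y)**2)
(j(-7) + N(d(O(3, -2))))*(-111) = (-18 + (-10 - 2)**2)*(-111) = (-18 + (-12)**2)*(-111) = (-18 + 144)*(-111) = 126*(-111) = -13986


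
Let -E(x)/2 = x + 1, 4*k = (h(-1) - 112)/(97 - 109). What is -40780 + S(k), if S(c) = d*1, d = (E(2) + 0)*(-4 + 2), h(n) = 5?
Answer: -40768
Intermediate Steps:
k = 107/48 (k = ((5 - 112)/(97 - 109))/4 = (-107/(-12))/4 = (-107*(-1/12))/4 = (1/4)*(107/12) = 107/48 ≈ 2.2292)
E(x) = -2 - 2*x (E(x) = -2*(x + 1) = -2*(1 + x) = -2 - 2*x)
d = 12 (d = ((-2 - 2*2) + 0)*(-4 + 2) = ((-2 - 4) + 0)*(-2) = (-6 + 0)*(-2) = -6*(-2) = 12)
S(c) = 12 (S(c) = 12*1 = 12)
-40780 + S(k) = -40780 + 12 = -40768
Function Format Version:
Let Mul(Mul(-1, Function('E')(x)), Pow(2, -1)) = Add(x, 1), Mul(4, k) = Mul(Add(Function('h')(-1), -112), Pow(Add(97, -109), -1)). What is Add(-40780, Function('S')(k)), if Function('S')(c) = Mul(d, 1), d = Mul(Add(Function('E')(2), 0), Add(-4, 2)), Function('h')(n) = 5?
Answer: -40768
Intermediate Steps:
k = Rational(107, 48) (k = Mul(Rational(1, 4), Mul(Add(5, -112), Pow(Add(97, -109), -1))) = Mul(Rational(1, 4), Mul(-107, Pow(-12, -1))) = Mul(Rational(1, 4), Mul(-107, Rational(-1, 12))) = Mul(Rational(1, 4), Rational(107, 12)) = Rational(107, 48) ≈ 2.2292)
Function('E')(x) = Add(-2, Mul(-2, x)) (Function('E')(x) = Mul(-2, Add(x, 1)) = Mul(-2, Add(1, x)) = Add(-2, Mul(-2, x)))
d = 12 (d = Mul(Add(Add(-2, Mul(-2, 2)), 0), Add(-4, 2)) = Mul(Add(Add(-2, -4), 0), -2) = Mul(Add(-6, 0), -2) = Mul(-6, -2) = 12)
Function('S')(c) = 12 (Function('S')(c) = Mul(12, 1) = 12)
Add(-40780, Function('S')(k)) = Add(-40780, 12) = -40768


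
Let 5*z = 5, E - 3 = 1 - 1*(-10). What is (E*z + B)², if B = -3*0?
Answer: 196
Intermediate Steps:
E = 14 (E = 3 + (1 - 1*(-10)) = 3 + (1 + 10) = 3 + 11 = 14)
z = 1 (z = (⅕)*5 = 1)
B = 0
(E*z + B)² = (14*1 + 0)² = (14 + 0)² = 14² = 196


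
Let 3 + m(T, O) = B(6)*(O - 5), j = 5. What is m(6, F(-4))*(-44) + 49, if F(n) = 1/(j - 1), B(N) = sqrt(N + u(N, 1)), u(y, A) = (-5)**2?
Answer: 181 + 209*sqrt(31) ≈ 1344.7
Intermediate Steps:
u(y, A) = 25
B(N) = sqrt(25 + N) (B(N) = sqrt(N + 25) = sqrt(25 + N))
F(n) = 1/4 (F(n) = 1/(5 - 1) = 1/4)
m(T, O) = -3 + sqrt(31)*(-5 + O) (m(T, O) = -3 + sqrt(25 + 6)*(O - 5) = -3 + sqrt(31)*(-5 + O))
m(6, F(-4))*(-44) + 49 = (-3 - 5*sqrt(31) + sqrt(31)/4)*(-44) + 49 = (-3 - 19*sqrt(31)/4)*(-44) + 49 = (132 + 209*sqrt(31)) + 49 = 181 + 209*sqrt(31)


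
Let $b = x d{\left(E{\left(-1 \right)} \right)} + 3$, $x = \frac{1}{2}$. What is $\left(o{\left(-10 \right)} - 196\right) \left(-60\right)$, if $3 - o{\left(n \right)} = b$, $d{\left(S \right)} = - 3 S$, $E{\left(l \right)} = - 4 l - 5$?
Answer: $11850$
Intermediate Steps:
$E{\left(l \right)} = -5 - 4 l$
$x = \frac{1}{2} \approx 0.5$
$b = \frac{9}{2}$ ($b = \frac{\left(-3\right) \left(-5 - -4\right)}{2} + 3 = \frac{\left(-3\right) \left(-5 + 4\right)}{2} + 3 = \frac{\left(-3\right) \left(-1\right)}{2} + 3 = \frac{1}{2} \cdot 3 + 3 = \frac{3}{2} + 3 = \frac{9}{2} \approx 4.5$)
$o{\left(n \right)} = - \frac{3}{2}$ ($o{\left(n \right)} = 3 - \frac{9}{2} = - \frac{3}{2}$)
$\left(o{\left(-10 \right)} - 196\right) \left(-60\right) = \left(- \frac{3}{2} - 196\right) \left(-60\right) = \left(- \frac{395}{2}\right) \left(-60\right) = 11850$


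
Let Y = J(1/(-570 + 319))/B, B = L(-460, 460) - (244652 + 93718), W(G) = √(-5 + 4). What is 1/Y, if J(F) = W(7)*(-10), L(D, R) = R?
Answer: -33791*I ≈ -33791.0*I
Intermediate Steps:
W(G) = I (W(G) = √(-1) = I)
J(F) = -10*I (J(F) = I*(-10) = -10*I)
B = -337910 (B = 460 - (244652 + 93718) = 460 - 1*338370 = 460 - 338370 = -337910)
Y = I/33791 (Y = -10*I/(-337910) = -10*I*(-1/337910) = I/33791 ≈ 2.9594e-5*I)
1/Y = 1/(I/33791) = -33791*I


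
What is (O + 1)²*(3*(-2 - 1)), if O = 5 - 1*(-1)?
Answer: -441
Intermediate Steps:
O = 6 (O = 5 + 1 = 6)
(O + 1)²*(3*(-2 - 1)) = (6 + 1)²*(3*(-2 - 1)) = 7²*(3*(-3)) = 49*(-9) = -441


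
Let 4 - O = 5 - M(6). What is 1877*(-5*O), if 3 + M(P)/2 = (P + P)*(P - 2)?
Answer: -835265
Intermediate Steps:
M(P) = -6 + 4*P*(-2 + P) (M(P) = -6 + 2*((P + P)*(P - 2)) = -6 + 2*((2*P)*(-2 + P)) = -6 + 2*(2*P*(-2 + P)) = -6 + 4*P*(-2 + P))
O = 89 (O = 4 - (5 - (-6 - 8*6 + 4*6**2)) = 4 - (5 - (-6 - 48 + 4*36)) = 4 - (5 - (-6 - 48 + 144)) = 4 - (5 - 1*90) = 4 - (5 - 90) = 4 - 1*(-85) = 4 + 85 = 89)
1877*(-5*O) = 1877*(-5*89) = 1877*(-445) = -835265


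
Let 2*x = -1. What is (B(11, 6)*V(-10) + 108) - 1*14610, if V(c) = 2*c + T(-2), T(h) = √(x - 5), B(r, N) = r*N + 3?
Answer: -15882 + 69*I*√22/2 ≈ -15882.0 + 161.82*I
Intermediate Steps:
x = -½ (x = (½)*(-1) = -½ ≈ -0.50000)
B(r, N) = 3 + N*r (B(r, N) = N*r + 3 = 3 + N*r)
T(h) = I*√22/2 (T(h) = √(-½ - 5) = √(-11/2) = I*√22/2)
V(c) = 2*c + I*√22/2
(B(11, 6)*V(-10) + 108) - 1*14610 = ((3 + 6*11)*(2*(-10) + I*√22/2) + 108) - 1*14610 = ((3 + 66)*(-20 + I*√22/2) + 108) - 14610 = (69*(-20 + I*√22/2) + 108) - 14610 = ((-1380 + 69*I*√22/2) + 108) - 14610 = (-1272 + 69*I*√22/2) - 14610 = -15882 + 69*I*√22/2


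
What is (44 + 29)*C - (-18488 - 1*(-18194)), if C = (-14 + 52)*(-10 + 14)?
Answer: 11390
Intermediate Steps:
C = 152 (C = 38*4 = 152)
(44 + 29)*C - (-18488 - 1*(-18194)) = (44 + 29)*152 - (-18488 - 1*(-18194)) = 73*152 - (-18488 + 18194) = 11096 - 1*(-294) = 11096 + 294 = 11390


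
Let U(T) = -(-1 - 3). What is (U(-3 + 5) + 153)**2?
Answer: 24649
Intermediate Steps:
U(T) = 4 (U(T) = -1*(-4) = 4)
(U(-3 + 5) + 153)**2 = (4 + 153)**2 = 157**2 = 24649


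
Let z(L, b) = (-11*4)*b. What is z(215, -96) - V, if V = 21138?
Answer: -16914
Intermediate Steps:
z(L, b) = -44*b
z(215, -96) - V = -44*(-96) - 1*21138 = 4224 - 21138 = -16914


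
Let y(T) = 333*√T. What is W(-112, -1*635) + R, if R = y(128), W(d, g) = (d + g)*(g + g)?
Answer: 948690 + 2664*√2 ≈ 9.5246e+5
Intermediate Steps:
W(d, g) = 2*g*(d + g) (W(d, g) = (d + g)*(2*g) = 2*g*(d + g))
R = 2664*√2 (R = 333*√128 = 333*(8*√2) = 2664*√2 ≈ 3767.5)
W(-112, -1*635) + R = 2*(-1*635)*(-112 - 1*635) + 2664*√2 = 2*(-635)*(-112 - 635) + 2664*√2 = 2*(-635)*(-747) + 2664*√2 = 948690 + 2664*√2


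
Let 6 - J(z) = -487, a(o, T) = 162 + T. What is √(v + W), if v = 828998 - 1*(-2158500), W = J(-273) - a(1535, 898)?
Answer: 151*√131 ≈ 1728.3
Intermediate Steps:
J(z) = 493 (J(z) = 6 - 1*(-487) = 6 + 487 = 493)
W = -567 (W = 493 - (162 + 898) = 493 - 1*1060 = 493 - 1060 = -567)
v = 2987498 (v = 828998 + 2158500 = 2987498)
√(v + W) = √(2987498 - 567) = √2986931 = 151*√131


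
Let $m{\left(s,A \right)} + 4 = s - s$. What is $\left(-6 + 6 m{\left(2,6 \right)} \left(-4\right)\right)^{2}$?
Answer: $8100$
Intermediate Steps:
$m{\left(s,A \right)} = -4$ ($m{\left(s,A \right)} = -4 + \left(s - s\right) = -4 + 0 = -4$)
$\left(-6 + 6 m{\left(2,6 \right)} \left(-4\right)\right)^{2} = \left(-6 + 6 \left(-4\right) \left(-4\right)\right)^{2} = \left(-6 - -96\right)^{2} = \left(-6 + 96\right)^{2} = 90^{2} = 8100$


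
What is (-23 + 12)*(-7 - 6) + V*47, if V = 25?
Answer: 1318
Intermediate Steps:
(-23 + 12)*(-7 - 6) + V*47 = (-23 + 12)*(-7 - 6) + 25*47 = -11*(-13) + 1175 = 143 + 1175 = 1318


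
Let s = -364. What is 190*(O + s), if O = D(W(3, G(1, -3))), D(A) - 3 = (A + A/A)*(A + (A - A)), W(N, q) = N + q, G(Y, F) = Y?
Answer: -64790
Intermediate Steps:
D(A) = 3 + A*(1 + A) (D(A) = 3 + (A + A/A)*(A + (A - A)) = 3 + (A + 1)*(A + 0) = 3 + (1 + A)*A = 3 + A*(1 + A))
O = 23 (O = 3 + (3 + 1) + (3 + 1)² = 3 + 4 + 4² = 3 + 4 + 16 = 23)
190*(O + s) = 190*(23 - 364) = 190*(-341) = -64790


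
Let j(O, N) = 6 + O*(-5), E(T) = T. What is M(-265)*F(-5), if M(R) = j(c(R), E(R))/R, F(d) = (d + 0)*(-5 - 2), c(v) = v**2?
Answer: 2457833/53 ≈ 46374.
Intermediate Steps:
F(d) = -7*d (F(d) = d*(-7) = -7*d)
j(O, N) = 6 - 5*O
M(R) = (6 - 5*R**2)/R
M(-265)*F(-5) = (-5*(-265) + 6/(-265))*(-7*(-5)) = (1325 + 6*(-1/265))*35 = (1325 - 6/265)*35 = (351119/265)*35 = 2457833/53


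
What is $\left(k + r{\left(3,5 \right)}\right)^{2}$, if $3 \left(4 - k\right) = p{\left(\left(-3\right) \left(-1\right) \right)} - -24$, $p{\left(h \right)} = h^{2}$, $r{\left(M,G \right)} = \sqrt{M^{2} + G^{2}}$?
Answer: $\left(7 - \sqrt{34}\right)^{2} \approx 1.3667$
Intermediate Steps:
$r{\left(M,G \right)} = \sqrt{G^{2} + M^{2}}$
$k = -7$ ($k = 4 - \frac{\left(\left(-3\right) \left(-1\right)\right)^{2} - -24}{3} = 4 - \frac{3^{2} + 24}{3} = 4 - \frac{9 + 24}{3} = 4 - 11 = -7$)
$\left(k + r{\left(3,5 \right)}\right)^{2} = \left(-7 + \sqrt{5^{2} + 3^{2}}\right)^{2} = \left(-7 + \sqrt{25 + 9}\right)^{2} = \left(-7 + \sqrt{34}\right)^{2}$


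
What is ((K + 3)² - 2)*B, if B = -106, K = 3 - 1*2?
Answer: -1484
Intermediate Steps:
K = 1 (K = 3 - 2 = 1)
((K + 3)² - 2)*B = ((1 + 3)² - 2)*(-106) = (4² - 2)*(-106) = (16 - 2)*(-106) = 14*(-106) = -1484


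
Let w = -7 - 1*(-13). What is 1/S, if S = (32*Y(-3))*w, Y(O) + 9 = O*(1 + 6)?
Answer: -1/5760 ≈ -0.00017361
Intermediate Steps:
Y(O) = -9 + 7*O (Y(O) = -9 + O*(1 + 6) = -9 + O*7 = -9 + 7*O)
w = 6 (w = -7 + 13 = 6)
S = -5760 (S = (32*(-9 + 7*(-3)))*6 = (32*(-9 - 21))*6 = (32*(-30))*6 = -960*6 = -5760)
1/S = 1/(-5760) = -1/5760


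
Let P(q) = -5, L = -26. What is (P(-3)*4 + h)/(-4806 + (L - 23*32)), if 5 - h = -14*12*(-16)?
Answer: 901/1856 ≈ 0.48545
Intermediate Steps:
h = -2683 (h = 5 - (-14*12)*(-16) = 5 - (-168)*(-16) = 5 - 1*2688 = 5 - 2688 = -2683)
(P(-3)*4 + h)/(-4806 + (L - 23*32)) = (-5*4 - 2683)/(-4806 + (-26 - 23*32)) = (-20 - 2683)/(-4806 + (-26 - 736)) = -2703/(-4806 - 762) = -2703/(-5568) = -2703*(-1/5568) = 901/1856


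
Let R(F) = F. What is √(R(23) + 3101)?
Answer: 2*√781 ≈ 55.893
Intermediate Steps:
√(R(23) + 3101) = √(23 + 3101) = √3124 = 2*√781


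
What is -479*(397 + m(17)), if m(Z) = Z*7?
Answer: -247164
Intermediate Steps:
m(Z) = 7*Z
-479*(397 + m(17)) = -479*(397 + 7*17) = -479*(397 + 119) = -479*516 = -247164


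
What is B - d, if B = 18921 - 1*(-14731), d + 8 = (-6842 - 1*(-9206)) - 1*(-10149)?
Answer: 21147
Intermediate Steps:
d = 12505 (d = -8 + ((-6842 - 1*(-9206)) - 1*(-10149)) = -8 + ((-6842 + 9206) + 10149) = -8 + (2364 + 10149) = -8 + 12513 = 12505)
B = 33652 (B = 18921 + 14731 = 33652)
B - d = 33652 - 1*12505 = 33652 - 12505 = 21147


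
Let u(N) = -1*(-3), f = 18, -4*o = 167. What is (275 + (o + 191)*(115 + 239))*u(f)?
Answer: 318657/2 ≈ 1.5933e+5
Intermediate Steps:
o = -167/4 (o = -1/4*167 = -167/4 ≈ -41.750)
u(N) = 3
(275 + (o + 191)*(115 + 239))*u(f) = (275 + (-167/4 + 191)*(115 + 239))*3 = (275 + (597/4)*354)*3 = (275 + 105669/2)*3 = (106219/2)*3 = 318657/2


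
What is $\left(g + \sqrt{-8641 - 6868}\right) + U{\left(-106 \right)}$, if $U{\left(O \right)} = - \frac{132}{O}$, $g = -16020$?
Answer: $- \frac{848994}{53} + i \sqrt{15509} \approx -16019.0 + 124.54 i$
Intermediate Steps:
$\left(g + \sqrt{-8641 - 6868}\right) + U{\left(-106 \right)} = \left(-16020 + \sqrt{-8641 - 6868}\right) - \frac{132}{-106} = \left(-16020 + \sqrt{-15509}\right) - - \frac{66}{53} = \left(-16020 + i \sqrt{15509}\right) + \frac{66}{53} = - \frac{848994}{53} + i \sqrt{15509}$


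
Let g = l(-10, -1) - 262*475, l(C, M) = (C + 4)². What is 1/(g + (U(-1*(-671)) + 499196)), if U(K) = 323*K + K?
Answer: 1/592186 ≈ 1.6887e-6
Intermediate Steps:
U(K) = 324*K
l(C, M) = (4 + C)²
g = -124414 (g = (4 - 10)² - 262*475 = (-6)² - 124450 = 36 - 124450 = -124414)
1/(g + (U(-1*(-671)) + 499196)) = 1/(-124414 + (324*(-1*(-671)) + 499196)) = 1/(-124414 + (324*671 + 499196)) = 1/(-124414 + (217404 + 499196)) = 1/(-124414 + 716600) = 1/592186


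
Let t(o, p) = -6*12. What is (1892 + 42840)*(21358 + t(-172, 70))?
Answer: 952165352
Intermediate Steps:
t(o, p) = -72
(1892 + 42840)*(21358 + t(-172, 70)) = (1892 + 42840)*(21358 - 72) = 44732*21286 = 952165352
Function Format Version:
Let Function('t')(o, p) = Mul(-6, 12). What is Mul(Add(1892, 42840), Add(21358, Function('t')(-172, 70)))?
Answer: 952165352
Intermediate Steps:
Function('t')(o, p) = -72
Mul(Add(1892, 42840), Add(21358, Function('t')(-172, 70))) = Mul(Add(1892, 42840), Add(21358, -72)) = Mul(44732, 21286) = 952165352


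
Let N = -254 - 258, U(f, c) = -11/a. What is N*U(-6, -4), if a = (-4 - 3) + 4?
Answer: -5632/3 ≈ -1877.3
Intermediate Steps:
a = -3 (a = -7 + 4 = -3)
U(f, c) = 11/3 (U(f, c) = -11/(-3) = -11*(-1/3) = 11/3)
N = -512
N*U(-6, -4) = -512*11/3 = -5632/3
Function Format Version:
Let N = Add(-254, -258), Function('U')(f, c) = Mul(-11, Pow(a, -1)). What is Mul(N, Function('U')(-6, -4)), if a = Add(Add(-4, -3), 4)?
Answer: Rational(-5632, 3) ≈ -1877.3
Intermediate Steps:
a = -3 (a = Add(-7, 4) = -3)
Function('U')(f, c) = Rational(11, 3) (Function('U')(f, c) = Mul(-11, Pow(-3, -1)) = Mul(-11, Rational(-1, 3)) = Rational(11, 3))
N = -512
Mul(N, Function('U')(-6, -4)) = Mul(-512, Rational(11, 3)) = Rational(-5632, 3)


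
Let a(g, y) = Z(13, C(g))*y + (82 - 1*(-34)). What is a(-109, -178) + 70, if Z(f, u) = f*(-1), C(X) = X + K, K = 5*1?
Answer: 2500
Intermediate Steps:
K = 5
C(X) = 5 + X (C(X) = X + 5 = 5 + X)
Z(f, u) = -f
a(g, y) = 116 - 13*y (a(g, y) = (-1*13)*y + (82 - 1*(-34)) = -13*y + (82 + 34) = -13*y + 116 = 116 - 13*y)
a(-109, -178) + 70 = (116 - 13*(-178)) + 70 = (116 + 2314) + 70 = 2430 + 70 = 2500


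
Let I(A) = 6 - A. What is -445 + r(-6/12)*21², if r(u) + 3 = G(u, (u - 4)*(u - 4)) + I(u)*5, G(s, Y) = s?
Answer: 12344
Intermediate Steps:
r(u) = 27 - 4*u (r(u) = -3 + (u + (6 - u)*5) = -3 + (u + (30 - 5*u)) = -3 + (30 - 4*u) = 27 - 4*u)
-445 + r(-6/12)*21² = -445 + (27 - (-24)/12)*21² = -445 + (27 - (-24)/12)*441 = -445 + (27 - 4*(-½))*441 = -445 + (27 + 2)*441 = -445 + 29*441 = -445 + 12789 = 12344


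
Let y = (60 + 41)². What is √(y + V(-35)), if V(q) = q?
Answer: √10166 ≈ 100.83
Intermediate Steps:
y = 10201 (y = 101² = 10201)
√(y + V(-35)) = √(10201 - 35) = √10166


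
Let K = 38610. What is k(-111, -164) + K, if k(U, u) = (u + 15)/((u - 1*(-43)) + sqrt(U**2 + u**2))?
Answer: 948861331/24576 - 149*sqrt(39217)/24576 ≈ 38608.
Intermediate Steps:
k(U, u) = (15 + u)/(43 + u + sqrt(U**2 + u**2)) (k(U, u) = (15 + u)/((u + 43) + sqrt(U**2 + u**2)) = (15 + u)/((43 + u) + sqrt(U**2 + u**2)) = (15 + u)/(43 + u + sqrt(U**2 + u**2)))
k(-111, -164) + K = (15 - 164)/(43 - 164 + sqrt((-111)**2 + (-164)**2)) + 38610 = -149/(43 - 164 + sqrt(12321 + 26896)) + 38610 = -149/(43 - 164 + sqrt(39217)) + 38610 = -149/(-121 + sqrt(39217)) + 38610 = 38610 - 149/(-121 + sqrt(39217))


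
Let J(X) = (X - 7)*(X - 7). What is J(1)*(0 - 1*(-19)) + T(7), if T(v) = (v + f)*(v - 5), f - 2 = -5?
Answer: 692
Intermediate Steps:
f = -3 (f = 2 - 5 = -3)
J(X) = (-7 + X)**2 (J(X) = (-7 + X)*(-7 + X) = (-7 + X)**2)
T(v) = (-5 + v)*(-3 + v) (T(v) = (v - 3)*(v - 5) = (-3 + v)*(-5 + v) = (-5 + v)*(-3 + v))
J(1)*(0 - 1*(-19)) + T(7) = (-7 + 1)**2*(0 - 1*(-19)) + (15 + 7**2 - 8*7) = (-6)**2*(0 + 19) + (15 + 49 - 56) = 36*19 + 8 = 684 + 8 = 692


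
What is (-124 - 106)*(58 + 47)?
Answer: -24150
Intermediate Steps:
(-124 - 106)*(58 + 47) = -230*105 = -24150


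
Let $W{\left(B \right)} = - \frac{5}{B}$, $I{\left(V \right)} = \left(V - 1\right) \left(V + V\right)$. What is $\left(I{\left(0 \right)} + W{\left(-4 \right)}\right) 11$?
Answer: $\frac{55}{4} \approx 13.75$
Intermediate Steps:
$I{\left(V \right)} = 2 V \left(-1 + V\right)$ ($I{\left(V \right)} = \left(-1 + V\right) 2 V = 2 V \left(-1 + V\right)$)
$\left(I{\left(0 \right)} + W{\left(-4 \right)}\right) 11 = \left(2 \cdot 0 \left(-1 + 0\right) - \frac{5}{-4}\right) 11 = \left(2 \cdot 0 \left(-1\right) - - \frac{5}{4}\right) 11 = \left(0 + \frac{5}{4}\right) 11 = \frac{5}{4} \cdot 11 = \frac{55}{4}$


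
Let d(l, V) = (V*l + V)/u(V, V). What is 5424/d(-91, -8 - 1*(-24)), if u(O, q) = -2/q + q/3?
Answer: -2825/144 ≈ -19.618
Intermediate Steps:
u(O, q) = -2/q + q/3 (u(O, q) = -2/q + q*(⅓) = -2/q + q/3)
d(l, V) = (V + V*l)/(-2/V + V/3) (d(l, V) = (V*l + V)/(-2/V + V/3) = (V + V*l)/(-2/V + V/3))
5424/d(-91, -8 - 1*(-24)) = 5424/((3*(-8 - 1*(-24))²*(1 - 91)/(-6 + (-8 - 1*(-24))²))) = 5424/((3*(-8 + 24)²*(-90)/(-6 + (-8 + 24)²))) = 5424/((3*16²*(-90)/(-6 + 16²))) = 5424/((3*256*(-90)/(-6 + 256))) = 5424/((3*256*(-90)/250)) = 5424/((3*256*(1/250)*(-90))) = 5424/(-6912/25) = 5424*(-25/6912) = -2825/144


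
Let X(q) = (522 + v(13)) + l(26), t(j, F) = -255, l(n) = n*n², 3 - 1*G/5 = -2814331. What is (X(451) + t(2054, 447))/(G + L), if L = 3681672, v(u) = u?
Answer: 8928/8876671 ≈ 0.0010058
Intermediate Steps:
G = 14071670 (G = 15 - 5*(-2814331) = 15 + 14071655 = 14071670)
l(n) = n³
X(q) = 18111 (X(q) = (522 + 13) + 26³ = 535 + 17576 = 18111)
(X(451) + t(2054, 447))/(G + L) = (18111 - 255)/(14071670 + 3681672) = 17856/17753342 = 17856*(1/17753342) = 8928/8876671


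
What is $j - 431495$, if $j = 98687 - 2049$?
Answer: $-334857$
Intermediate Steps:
$j = 96638$ ($j = 98687 - 2049 = 96638$)
$j - 431495 = 96638 - 431495 = -334857$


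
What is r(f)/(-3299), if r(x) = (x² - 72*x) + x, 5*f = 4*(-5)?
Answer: -300/3299 ≈ -0.090937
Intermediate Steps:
f = -4 (f = (4*(-5))/5 = (⅕)*(-20) = -4)
r(x) = x² - 71*x
r(f)/(-3299) = -4*(-71 - 4)/(-3299) = -4*(-75)*(-1/3299) = 300*(-1/3299) = -300/3299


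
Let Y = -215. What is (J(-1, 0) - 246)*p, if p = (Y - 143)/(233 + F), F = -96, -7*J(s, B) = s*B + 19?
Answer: 623278/959 ≈ 649.92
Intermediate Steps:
J(s, B) = -19/7 - B*s/7 (J(s, B) = -(s*B + 19)/7 = -(B*s + 19)/7 = -(19 + B*s)/7 = -19/7 - B*s/7)
p = -358/137 (p = (-215 - 143)/(233 - 96) = -358/137 ≈ -2.6131)
(J(-1, 0) - 246)*p = ((-19/7 - 1/7*0*(-1)) - 246)*(-358/137) = ((-19/7 + 0) - 246)*(-358/137) = (-19/7 - 246)*(-358/137) = -1741/7*(-358/137) = 623278/959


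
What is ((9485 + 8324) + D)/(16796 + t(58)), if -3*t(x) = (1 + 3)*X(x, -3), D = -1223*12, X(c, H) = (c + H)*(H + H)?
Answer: 3133/17236 ≈ 0.18177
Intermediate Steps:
X(c, H) = 2*H*(H + c) (X(c, H) = (H + c)*(2*H) = 2*H*(H + c))
D = -14676
t(x) = -24 + 8*x (t(x) = -(1 + 3)*2*(-3)*(-3 + x)/3 = -4*(18 - 6*x)/3 = -(72 - 24*x)/3 = -24 + 8*x)
((9485 + 8324) + D)/(16796 + t(58)) = ((9485 + 8324) - 14676)/(16796 + (-24 + 8*58)) = (17809 - 14676)/(16796 + (-24 + 464)) = 3133/(16796 + 440) = 3133/17236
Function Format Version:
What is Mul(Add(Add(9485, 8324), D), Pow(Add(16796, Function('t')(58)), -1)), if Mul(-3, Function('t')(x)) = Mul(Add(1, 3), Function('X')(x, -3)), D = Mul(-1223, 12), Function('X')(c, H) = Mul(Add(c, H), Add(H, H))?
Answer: Rational(3133, 17236) ≈ 0.18177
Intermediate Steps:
Function('X')(c, H) = Mul(2, H, Add(H, c)) (Function('X')(c, H) = Mul(Add(H, c), Mul(2, H)) = Mul(2, H, Add(H, c)))
D = -14676
Function('t')(x) = Add(-24, Mul(8, x)) (Function('t')(x) = Mul(Rational(-1, 3), Mul(Add(1, 3), Mul(2, -3, Add(-3, x)))) = Mul(Rational(-1, 3), Mul(4, Add(18, Mul(-6, x)))) = Mul(Rational(-1, 3), Add(72, Mul(-24, x))) = Add(-24, Mul(8, x)))
Mul(Add(Add(9485, 8324), D), Pow(Add(16796, Function('t')(58)), -1)) = Mul(Add(Add(9485, 8324), -14676), Pow(Add(16796, Add(-24, Mul(8, 58))), -1)) = Mul(Add(17809, -14676), Pow(Add(16796, Add(-24, 464)), -1)) = Mul(3133, Pow(Add(16796, 440), -1)) = Mul(3133, Pow(17236, -1)) = Mul(3133, Rational(1, 17236)) = Rational(3133, 17236)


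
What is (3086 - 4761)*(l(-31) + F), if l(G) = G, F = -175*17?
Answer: 5035050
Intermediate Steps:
F = -2975
(3086 - 4761)*(l(-31) + F) = (3086 - 4761)*(-31 - 2975) = -1675*(-3006) = 5035050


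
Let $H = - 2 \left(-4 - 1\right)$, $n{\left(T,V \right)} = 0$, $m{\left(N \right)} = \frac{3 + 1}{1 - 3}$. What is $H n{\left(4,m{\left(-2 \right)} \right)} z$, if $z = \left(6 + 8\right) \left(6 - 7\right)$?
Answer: $0$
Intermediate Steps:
$m{\left(N \right)} = -2$ ($m{\left(N \right)} = \frac{4}{-2} = 4 \left(- \frac{1}{2}\right) = -2$)
$H = 10$ ($H = \left(-2\right) \left(-5\right) = 10$)
$z = -14$ ($z = 14 \left(-1\right) = -14$)
$H n{\left(4,m{\left(-2 \right)} \right)} z = 10 \cdot 0 \left(-14\right) = 0 \left(-14\right) = 0$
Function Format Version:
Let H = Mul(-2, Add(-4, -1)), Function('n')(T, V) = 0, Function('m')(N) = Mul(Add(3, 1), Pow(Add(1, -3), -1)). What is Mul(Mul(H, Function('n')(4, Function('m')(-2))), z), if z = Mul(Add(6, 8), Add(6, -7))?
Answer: 0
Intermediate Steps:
Function('m')(N) = -2 (Function('m')(N) = Mul(4, Pow(-2, -1)) = Mul(4, Rational(-1, 2)) = -2)
H = 10 (H = Mul(-2, -5) = 10)
z = -14 (z = Mul(14, -1) = -14)
Mul(Mul(H, Function('n')(4, Function('m')(-2))), z) = Mul(Mul(10, 0), -14) = Mul(0, -14) = 0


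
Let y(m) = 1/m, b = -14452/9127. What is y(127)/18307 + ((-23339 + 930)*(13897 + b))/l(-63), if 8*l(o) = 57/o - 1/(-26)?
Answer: 28861947356638835516927/10037142587219 ≈ 2.8755e+9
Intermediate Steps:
b = -14452/9127 (b = -14452*1/9127 = -14452/9127 ≈ -1.5834)
l(o) = 1/208 + 57/(8*o) (l(o) = (57/o - 1/(-26))/8 = (57/o - 1*(-1/26))/8 = (57/o + 1/26)/8 = (1/26 + 57/o)/8 = 1/208 + 57/(8*o))
y(127)/18307 + ((-23339 + 930)*(13897 + b))/l(-63) = 1/(127*18307) + ((-23339 + 930)*(13897 - 14452/9127))/(((1/208)*(1482 - 63)/(-63))) = (1/127)*(1/18307) + (-22409*126823467/9127)/(((1/208)*(-1/63)*1419)) = 1/2324989 - 2841987072003/(9127*(-473/4368)) = 1/2324989 - 2841987072003/9127*(-4368/473) = 1/2324989 + 12413799530509104/4317071 = 28861947356638835516927/10037142587219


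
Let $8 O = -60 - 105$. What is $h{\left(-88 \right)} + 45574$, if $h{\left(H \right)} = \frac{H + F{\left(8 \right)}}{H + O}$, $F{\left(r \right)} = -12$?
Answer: $\frac{39604606}{869} \approx 45575.0$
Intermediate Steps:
$O = - \frac{165}{8}$ ($O = \frac{-60 - 105}{8} = \frac{1}{8} \left(-165\right) = - \frac{165}{8} \approx -20.625$)
$h{\left(H \right)} = \frac{-12 + H}{- \frac{165}{8} + H}$ ($h{\left(H \right)} = \frac{H - 12}{H - \frac{165}{8}} = \frac{-12 + H}{- \frac{165}{8} + H}$)
$h{\left(-88 \right)} + 45574 = \frac{8 \left(-12 - 88\right)}{-165 + 8 \left(-88\right)} + 45574 = 8 \frac{1}{-165 - 704} \left(-100\right) + 45574 = 8 \frac{1}{-869} \left(-100\right) + 45574 = 8 \left(- \frac{1}{869}\right) \left(-100\right) + 45574 = \frac{800}{869} + 45574 = \frac{39604606}{869}$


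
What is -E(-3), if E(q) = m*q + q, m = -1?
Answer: 0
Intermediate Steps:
E(q) = 0 (E(q) = -q + q = 0)
-E(-3) = -1*0 = 0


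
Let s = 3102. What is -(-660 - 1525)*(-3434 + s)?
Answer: -725420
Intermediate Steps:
-(-660 - 1525)*(-3434 + s) = -(-660 - 1525)*(-3434 + 3102) = -(-2185)*(-332) = -1*725420 = -725420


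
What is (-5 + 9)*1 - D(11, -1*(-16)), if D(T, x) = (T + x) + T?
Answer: -34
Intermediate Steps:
D(T, x) = x + 2*T
(-5 + 9)*1 - D(11, -1*(-16)) = (-5 + 9)*1 - (-1*(-16) + 2*11) = 4*1 - (16 + 22) = 4 - 1*38 = 4 - 38 = -34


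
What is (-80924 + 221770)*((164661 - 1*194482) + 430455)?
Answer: 56427696364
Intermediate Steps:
(-80924 + 221770)*((164661 - 1*194482) + 430455) = 140846*((164661 - 194482) + 430455) = 140846*(-29821 + 430455) = 140846*400634 = 56427696364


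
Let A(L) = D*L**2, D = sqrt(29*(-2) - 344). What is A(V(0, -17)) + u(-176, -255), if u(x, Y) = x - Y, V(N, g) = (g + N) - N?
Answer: 79 + 289*I*sqrt(402) ≈ 79.0 + 5794.4*I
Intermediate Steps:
V(N, g) = g (V(N, g) = (N + g) - N = g)
D = I*sqrt(402) (D = sqrt(-58 - 344) = sqrt(-402) = I*sqrt(402) ≈ 20.05*I)
A(L) = I*sqrt(402)*L**2 (A(L) = (I*sqrt(402))*L**2 = I*sqrt(402)*L**2)
A(V(0, -17)) + u(-176, -255) = I*sqrt(402)*(-17)**2 + (-176 - 1*(-255)) = I*sqrt(402)*289 + (-176 + 255) = 289*I*sqrt(402) + 79 = 79 + 289*I*sqrt(402)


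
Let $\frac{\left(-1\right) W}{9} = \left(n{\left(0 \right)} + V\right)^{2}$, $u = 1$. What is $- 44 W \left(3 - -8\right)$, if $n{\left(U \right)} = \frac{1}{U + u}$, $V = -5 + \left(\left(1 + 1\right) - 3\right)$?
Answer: $108900$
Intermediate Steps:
$V = -6$ ($V = -5 + \left(2 - 3\right) = -5 - 1 = -6$)
$n{\left(U \right)} = \frac{1}{1 + U}$ ($n{\left(U \right)} = \frac{1}{U + 1} = \frac{1}{1 + U}$)
$W = -225$ ($W = - 9 \left(\frac{1}{1 + 0} - 6\right)^{2} = - 9 \left(1^{-1} - 6\right)^{2} = - 9 \left(1 - 6\right)^{2} = - 9 \left(-5\right)^{2} = \left(-9\right) 25 = -225$)
$- 44 W \left(3 - -8\right) = \left(-44\right) \left(-225\right) \left(3 - -8\right) = 9900 \left(3 + 8\right) = 9900 \cdot 11 = 108900$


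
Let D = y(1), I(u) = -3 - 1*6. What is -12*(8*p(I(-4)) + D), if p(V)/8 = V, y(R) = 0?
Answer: 6912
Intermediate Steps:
I(u) = -9 (I(u) = -3 - 6 = -9)
p(V) = 8*V
D = 0
-12*(8*p(I(-4)) + D) = -12*(8*(8*(-9)) + 0) = -12*(8*(-72) + 0) = -12*(-576 + 0) = -12*(-576) = 6912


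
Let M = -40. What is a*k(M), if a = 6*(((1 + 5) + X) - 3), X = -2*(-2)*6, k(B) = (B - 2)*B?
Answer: 272160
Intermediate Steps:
k(B) = B*(-2 + B) (k(B) = (-2 + B)*B = B*(-2 + B))
X = 24 (X = 4*6 = 24)
a = 162 (a = 6*(((1 + 5) + 24) - 3) = 6*((6 + 24) - 3) = 6*(30 - 3) = 6*27 = 162)
a*k(M) = 162*(-40*(-2 - 40)) = 162*(-40*(-42)) = 162*1680 = 272160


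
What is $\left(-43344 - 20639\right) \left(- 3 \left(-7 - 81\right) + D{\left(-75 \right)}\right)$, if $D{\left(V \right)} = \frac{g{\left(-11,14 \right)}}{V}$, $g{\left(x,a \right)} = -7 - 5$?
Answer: $- \frac{422543732}{25} \approx -1.6902 \cdot 10^{7}$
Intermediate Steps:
$g{\left(x,a \right)} = -12$
$D{\left(V \right)} = - \frac{12}{V}$
$\left(-43344 - 20639\right) \left(- 3 \left(-7 - 81\right) + D{\left(-75 \right)}\right) = \left(-43344 - 20639\right) \left(- 3 \left(-7 - 81\right) - \frac{12}{-75}\right) = - 63983 \left(\left(-3\right) \left(-88\right) - - \frac{4}{25}\right) = - 63983 \left(264 + \frac{4}{25}\right) = \left(-63983\right) \frac{6604}{25} = - \frac{422543732}{25}$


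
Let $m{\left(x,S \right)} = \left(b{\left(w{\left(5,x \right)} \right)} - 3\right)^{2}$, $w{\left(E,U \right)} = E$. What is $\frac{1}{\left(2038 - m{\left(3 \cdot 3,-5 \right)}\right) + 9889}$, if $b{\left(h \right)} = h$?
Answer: $\frac{1}{11923} \approx 8.3872 \cdot 10^{-5}$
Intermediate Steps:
$m{\left(x,S \right)} = 4$ ($m{\left(x,S \right)} = \left(5 - 3\right)^{2} = 2^{2} = 4$)
$\frac{1}{\left(2038 - m{\left(3 \cdot 3,-5 \right)}\right) + 9889} = \frac{1}{\left(2038 - 4\right) + 9889} = \frac{1}{2034 + 9889} = \frac{1}{11923}$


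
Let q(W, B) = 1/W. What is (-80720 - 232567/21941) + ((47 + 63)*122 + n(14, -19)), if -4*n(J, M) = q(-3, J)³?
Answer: -159501059695/2369628 ≈ -67311.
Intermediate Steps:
n(J, M) = 1/108 (n(J, M) = -(1/(-3))³/4 = -(-⅓)³/4 = -¼*(-1/27) = 1/108)
(-80720 - 232567/21941) + ((47 + 63)*122 + n(14, -19)) = (-80720 - 232567/21941) + ((47 + 63)*122 + 1/108) = (-80720 - 232567*1/21941) + (110*122 + 1/108) = (-80720 - 232567/21941) + (13420 + 1/108) = -1771310087/21941 + 1449361/108 = -159501059695/2369628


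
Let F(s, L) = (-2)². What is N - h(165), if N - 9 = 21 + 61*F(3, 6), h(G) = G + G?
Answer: -56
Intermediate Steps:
F(s, L) = 4
h(G) = 2*G
N = 274 (N = 9 + (21 + 61*4) = 9 + (21 + 244) = 9 + 265 = 274)
N - h(165) = 274 - 2*165 = 274 - 1*330 = 274 - 330 = -56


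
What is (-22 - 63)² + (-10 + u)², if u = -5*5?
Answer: 8450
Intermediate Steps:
u = -25
(-22 - 63)² + (-10 + u)² = (-22 - 63)² + (-10 - 25)² = (-85)² + (-35)² = 7225 + 1225 = 8450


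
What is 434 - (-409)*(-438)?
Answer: -178708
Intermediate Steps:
434 - (-409)*(-438) = 434 - 409*438 = 434 - 179142 = -178708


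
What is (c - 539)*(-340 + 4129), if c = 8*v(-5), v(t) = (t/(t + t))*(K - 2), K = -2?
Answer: -2102895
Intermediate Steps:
v(t) = -2 (v(t) = (t/(t + t))*(-2 - 2) = (t/((2*t)))*(-4) = ((1/(2*t))*t)*(-4) = (½)*(-4) = -2)
c = -16 (c = 8*(-2) = -16)
(c - 539)*(-340 + 4129) = (-16 - 539)*(-340 + 4129) = -555*3789 = -2102895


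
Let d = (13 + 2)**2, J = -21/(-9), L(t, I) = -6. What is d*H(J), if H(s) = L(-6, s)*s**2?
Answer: -7350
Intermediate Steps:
J = 7/3 (J = -21*(-1/9) = 7/3 ≈ 2.3333)
H(s) = -6*s**2
d = 225 (d = 15**2 = 225)
d*H(J) = 225*(-6*(7/3)**2) = 225*(-6*49/9) = 225*(-98/3) = -7350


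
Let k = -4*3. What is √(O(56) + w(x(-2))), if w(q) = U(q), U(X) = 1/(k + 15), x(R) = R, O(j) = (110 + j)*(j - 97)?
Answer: I*√61251/3 ≈ 82.496*I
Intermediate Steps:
k = -12
O(j) = (-97 + j)*(110 + j) (O(j) = (110 + j)*(-97 + j) = (-97 + j)*(110 + j))
U(X) = ⅓ (U(X) = 1/(-12 + 15) = 1/3 = ⅓)
w(q) = ⅓
√(O(56) + w(x(-2))) = √((-10670 + 56² + 13*56) + ⅓) = √((-10670 + 3136 + 728) + ⅓) = √(-6806 + ⅓) = √(-20417/3) = I*√61251/3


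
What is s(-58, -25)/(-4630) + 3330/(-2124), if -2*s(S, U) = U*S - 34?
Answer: -386503/273170 ≈ -1.4149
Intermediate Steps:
s(S, U) = 17 - S*U/2 (s(S, U) = -(U*S - 34)/2 = -(S*U - 34)/2 = -(-34 + S*U)/2 = 17 - S*U/2)
s(-58, -25)/(-4630) + 3330/(-2124) = (17 - ½*(-58)*(-25))/(-4630) + 3330/(-2124) = (17 - 725)*(-1/4630) + 3330*(-1/2124) = -708*(-1/4630) - 185/118 = 354/2315 - 185/118 = -386503/273170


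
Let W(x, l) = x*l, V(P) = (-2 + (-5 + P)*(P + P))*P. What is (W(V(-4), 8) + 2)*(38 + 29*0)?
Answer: -85044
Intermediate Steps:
V(P) = P*(-2 + 2*P*(-5 + P)) (V(P) = (-2 + (-5 + P)*(2*P))*P = (-2 + 2*P*(-5 + P))*P = P*(-2 + 2*P*(-5 + P)))
W(x, l) = l*x
(W(V(-4), 8) + 2)*(38 + 29*0) = (8*(2*(-4)*(-1 + (-4)² - 5*(-4))) + 2)*(38 + 29*0) = (8*(2*(-4)*(-1 + 16 + 20)) + 2)*(38 + 0) = (8*(2*(-4)*35) + 2)*38 = (8*(-280) + 2)*38 = (-2240 + 2)*38 = -2238*38 = -85044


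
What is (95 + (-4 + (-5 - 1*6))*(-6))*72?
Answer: 13320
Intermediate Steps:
(95 + (-4 + (-5 - 1*6))*(-6))*72 = (95 + (-4 + (-5 - 6))*(-6))*72 = (95 + (-4 - 11)*(-6))*72 = (95 - 15*(-6))*72 = (95 + 90)*72 = 185*72 = 13320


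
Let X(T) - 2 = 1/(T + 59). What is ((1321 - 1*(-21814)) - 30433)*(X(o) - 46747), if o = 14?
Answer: 24903578432/73 ≈ 3.4115e+8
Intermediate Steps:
X(T) = 2 + 1/(59 + T) (X(T) = 2 + 1/(T + 59) = 2 + 1/(59 + T))
((1321 - 1*(-21814)) - 30433)*(X(o) - 46747) = ((1321 - 1*(-21814)) - 30433)*((119 + 2*14)/(59 + 14) - 46747) = ((1321 + 21814) - 30433)*((119 + 28)/73 - 46747) = (23135 - 30433)*((1/73)*147 - 46747) = -7298*(147/73 - 46747) = -7298*(-3412384/73) = 24903578432/73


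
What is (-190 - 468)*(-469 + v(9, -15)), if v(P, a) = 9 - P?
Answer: 308602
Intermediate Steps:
(-190 - 468)*(-469 + v(9, -15)) = (-190 - 468)*(-469 + (9 - 1*9)) = -658*(-469 + (9 - 9)) = -658*(-469 + 0) = -658*(-469) = 308602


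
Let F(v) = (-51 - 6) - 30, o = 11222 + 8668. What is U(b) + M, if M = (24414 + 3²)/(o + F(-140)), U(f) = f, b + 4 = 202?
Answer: 187877/943 ≈ 199.23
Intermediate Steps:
b = 198 (b = -4 + 202 = 198)
o = 19890
F(v) = -87 (F(v) = -57 - 30 = -87)
M = 1163/943 (M = (24414 + 3²)/(19890 - 87) = (24414 + 9)/19803 = 24423*(1/19803) = 1163/943 ≈ 1.2333)
U(b) + M = 198 + 1163/943 = 187877/943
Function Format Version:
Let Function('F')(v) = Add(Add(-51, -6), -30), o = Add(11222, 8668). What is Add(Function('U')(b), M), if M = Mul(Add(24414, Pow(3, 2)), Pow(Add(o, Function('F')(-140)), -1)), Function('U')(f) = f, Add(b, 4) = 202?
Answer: Rational(187877, 943) ≈ 199.23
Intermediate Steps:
b = 198 (b = Add(-4, 202) = 198)
o = 19890
Function('F')(v) = -87 (Function('F')(v) = Add(-57, -30) = -87)
M = Rational(1163, 943) (M = Mul(Add(24414, Pow(3, 2)), Pow(Add(19890, -87), -1)) = Mul(Add(24414, 9), Pow(19803, -1)) = Mul(24423, Rational(1, 19803)) = Rational(1163, 943) ≈ 1.2333)
Add(Function('U')(b), M) = Add(198, Rational(1163, 943)) = Rational(187877, 943)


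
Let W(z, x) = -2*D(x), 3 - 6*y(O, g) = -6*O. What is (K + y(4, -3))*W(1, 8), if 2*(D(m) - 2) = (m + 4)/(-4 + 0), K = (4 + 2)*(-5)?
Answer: 51/2 ≈ 25.500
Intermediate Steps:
y(O, g) = 1/2 + O (y(O, g) = 1/2 - (-1)*O = 1/2 + O)
K = -30 (K = 6*(-5) = -30)
D(m) = 3/2 - m/8 (D(m) = 2 + ((m + 4)/(-4 + 0))/2 = 2 + ((4 + m)/(-4))/2 = 2 + ((4 + m)*(-1/4))/2 = 2 + (-1 - m/4)/2 = 2 + (-1/2 - m/8) = 3/2 - m/8)
W(z, x) = -3 + x/4 (W(z, x) = -2*(3/2 - x/8) = -3 + x/4)
(K + y(4, -3))*W(1, 8) = (-30 + (1/2 + 4))*(-3 + (1/4)*8) = (-30 + 9/2)*(-3 + 2) = -51/2*(-1) = 51/2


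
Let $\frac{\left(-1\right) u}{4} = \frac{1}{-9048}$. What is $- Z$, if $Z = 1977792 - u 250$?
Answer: $- \frac{2236882627}{1131} \approx -1.9778 \cdot 10^{6}$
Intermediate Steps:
$u = \frac{1}{2262}$ ($u = - \frac{4}{-9048} = \left(-4\right) \left(- \frac{1}{9048}\right) = \frac{1}{2262} \approx 0.00044209$)
$Z = \frac{2236882627}{1131}$ ($Z = 1977792 - \frac{1}{2262} \cdot 250 = 1977792 - \frac{125}{1131} = \frac{2236882627}{1131} \approx 1.9778 \cdot 10^{6}$)
$- Z = \left(-1\right) \frac{2236882627}{1131} = - \frac{2236882627}{1131}$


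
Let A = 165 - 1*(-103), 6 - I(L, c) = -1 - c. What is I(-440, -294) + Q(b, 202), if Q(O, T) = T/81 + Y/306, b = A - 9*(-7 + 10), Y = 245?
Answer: -781325/2754 ≈ -283.71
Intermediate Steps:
I(L, c) = 7 + c (I(L, c) = 6 - (-1 - c) = 6 + (1 + c) = 7 + c)
A = 268 (A = 165 + 103 = 268)
b = 241 (b = 268 - 9*(-7 + 10) = 268 - 9*3 = 268 - 27 = 241)
Q(O, T) = 245/306 + T/81 (Q(O, T) = T/81 + 245/306 = 245/306 + T/81)
I(-440, -294) + Q(b, 202) = (7 - 294) + (245/306 + (1/81)*202) = -287 + (245/306 + 202/81) = -287 + 9073/2754 = -781325/2754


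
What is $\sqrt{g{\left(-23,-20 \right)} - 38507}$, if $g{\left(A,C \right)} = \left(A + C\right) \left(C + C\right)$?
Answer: $i \sqrt{36787} \approx 191.8 i$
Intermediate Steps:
$g{\left(A,C \right)} = 2 C \left(A + C\right)$ ($g{\left(A,C \right)} = \left(A + C\right) 2 C = 2 C \left(A + C\right)$)
$\sqrt{g{\left(-23,-20 \right)} - 38507} = \sqrt{2 \left(-20\right) \left(-23 - 20\right) - 38507} = \sqrt{2 \left(-20\right) \left(-43\right) - 38507} = \sqrt{1720 - 38507} = \sqrt{-36787} = i \sqrt{36787}$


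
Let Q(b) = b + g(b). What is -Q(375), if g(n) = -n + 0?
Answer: 0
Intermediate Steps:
g(n) = -n
Q(b) = 0 (Q(b) = b - b = 0)
-Q(375) = -1*0 = 0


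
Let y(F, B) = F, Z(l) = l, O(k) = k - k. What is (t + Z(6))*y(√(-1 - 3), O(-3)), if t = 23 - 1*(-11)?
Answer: 80*I ≈ 80.0*I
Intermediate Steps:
O(k) = 0
t = 34 (t = 23 + 11 = 34)
(t + Z(6))*y(√(-1 - 3), O(-3)) = (34 + 6)*√(-1 - 3) = 40*√(-4) = 40*(2*I) = 80*I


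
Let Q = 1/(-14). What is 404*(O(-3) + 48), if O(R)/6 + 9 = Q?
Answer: -18180/7 ≈ -2597.1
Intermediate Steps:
Q = -1/14 ≈ -0.071429
O(R) = -381/7 (O(R) = -54 + 6*(-1/14) = -54 - 3/7 = -381/7)
404*(O(-3) + 48) = 404*(-381/7 + 48) = 404*(-45/7) = -18180/7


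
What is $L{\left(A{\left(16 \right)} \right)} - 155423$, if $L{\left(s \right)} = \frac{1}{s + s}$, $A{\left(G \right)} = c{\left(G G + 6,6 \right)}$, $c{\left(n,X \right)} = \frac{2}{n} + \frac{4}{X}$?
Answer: $- \frac{82373797}{530} \approx -1.5542 \cdot 10^{5}$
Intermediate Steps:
$A{\left(G \right)} = \frac{2}{3} + \frac{2}{6 + G^{2}}$ ($A{\left(G \right)} = \frac{2}{G G + 6} + \frac{4}{6} = \frac{2}{G^{2} + 6} + 4 \cdot \frac{1}{6} = \frac{2}{6 + G^{2}} + \frac{2}{3} = \frac{2}{3} + \frac{2}{6 + G^{2}}$)
$L{\left(s \right)} = \frac{1}{2 s}$
$L{\left(A{\left(16 \right)} \right)} - 155423 = \frac{1}{2 \frac{2 \left(9 + 16^{2}\right)}{3 \left(6 + 16^{2}\right)}} - 155423 = \frac{1}{2 \frac{2 \left(9 + 256\right)}{3 \left(6 + 256\right)}} - 155423 = \frac{1}{2 \cdot \frac{2}{3} \cdot \frac{1}{262} \cdot 265} - 155423 = \frac{1}{2 \cdot \frac{265}{393}} - 155423 = \frac{1}{2} \cdot \frac{393}{265} - 155423 = \frac{393}{530} - 155423 = - \frac{82373797}{530}$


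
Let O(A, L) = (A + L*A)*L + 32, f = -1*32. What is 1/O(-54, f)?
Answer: -1/53536 ≈ -1.8679e-5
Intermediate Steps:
f = -32
O(A, L) = 32 + L*(A + A*L) (O(A, L) = (A + A*L)*L + 32 = L*(A + A*L) + 32 = 32 + L*(A + A*L))
1/O(-54, f) = 1/(32 - 54*(-32) - 54*(-32)²) = 1/(32 + 1728 - 54*1024) = 1/(32 + 1728 - 55296) = 1/(-53536) = -1/53536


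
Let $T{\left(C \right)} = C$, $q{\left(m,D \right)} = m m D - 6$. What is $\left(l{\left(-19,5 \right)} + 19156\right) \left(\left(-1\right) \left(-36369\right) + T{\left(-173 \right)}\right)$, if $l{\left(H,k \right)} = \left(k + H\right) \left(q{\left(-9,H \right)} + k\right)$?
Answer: $1473756336$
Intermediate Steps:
$q{\left(m,D \right)} = -6 + D m^{2}$ ($q{\left(m,D \right)} = m^{2} D - 6 = D m^{2} - 6 = -6 + D m^{2}$)
$l{\left(H,k \right)} = \left(H + k\right) \left(-6 + k + 81 H\right)$ ($l{\left(H,k \right)} = \left(k + H\right) \left(\left(-6 + H \left(-9\right)^{2}\right) + k\right) = \left(H + k\right) \left(\left(-6 + H 81\right) + k\right) = \left(H + k\right) \left(\left(-6 + 81 H\right) + k\right) = \left(H + k\right) \left(-6 + k + 81 H\right)$)
$\left(l{\left(-19,5 \right)} + 19156\right) \left(\left(-1\right) \left(-36369\right) + T{\left(-173 \right)}\right) = \left(\left(5^{2} - -114 - 30 + 81 \left(-19\right)^{2} + 82 \left(-19\right) 5\right) + 19156\right) \left(\left(-1\right) \left(-36369\right) - 173\right) = \left(\left(25 + 114 - 30 + 81 \cdot 361 - 7790\right) + 19156\right) \left(36369 - 173\right) = \left(\left(25 + 114 - 30 + 29241 - 7790\right) + 19156\right) 36196 = \left(21560 + 19156\right) 36196 = 40716 \cdot 36196 = 1473756336$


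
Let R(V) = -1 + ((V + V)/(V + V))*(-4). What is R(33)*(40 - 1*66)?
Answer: 130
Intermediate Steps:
R(V) = -5 (R(V) = -1 + ((2*V)/((2*V)))*(-4) = -1 + ((2*V)*(1/(2*V)))*(-4) = -1 + 1*(-4) = -1 - 4 = -5)
R(33)*(40 - 1*66) = -5*(40 - 1*66) = -5*(40 - 66) = -5*(-26) = 130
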